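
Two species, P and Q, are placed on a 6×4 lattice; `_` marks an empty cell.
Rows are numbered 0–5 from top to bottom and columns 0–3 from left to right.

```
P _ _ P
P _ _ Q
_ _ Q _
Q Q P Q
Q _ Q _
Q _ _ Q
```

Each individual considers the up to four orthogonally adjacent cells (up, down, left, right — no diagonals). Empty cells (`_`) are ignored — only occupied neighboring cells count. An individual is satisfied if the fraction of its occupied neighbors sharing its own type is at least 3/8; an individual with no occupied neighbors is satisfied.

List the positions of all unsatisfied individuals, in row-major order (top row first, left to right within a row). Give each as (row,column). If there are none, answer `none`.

(0,3), (1,3), (2,2), (3,2), (3,3), (4,2)

(0,0)P 1/1 satisfied
(0,3)P 0/1 not
(1,0)P 1/1 satisfied
(1,3)Q 0/1 not
(2,2)Q 0/1 not
(3,0)Q 2/2 satisfied
(3,1)Q 1/2 satisfied
(3,2)P 0/4 not
(3,3)Q 0/1 not
(4,0)Q 2/2 satisfied
(4,2)Q 0/1 not
(5,0)Q 1/1 satisfied
(5,3)Q 0/0 satisfied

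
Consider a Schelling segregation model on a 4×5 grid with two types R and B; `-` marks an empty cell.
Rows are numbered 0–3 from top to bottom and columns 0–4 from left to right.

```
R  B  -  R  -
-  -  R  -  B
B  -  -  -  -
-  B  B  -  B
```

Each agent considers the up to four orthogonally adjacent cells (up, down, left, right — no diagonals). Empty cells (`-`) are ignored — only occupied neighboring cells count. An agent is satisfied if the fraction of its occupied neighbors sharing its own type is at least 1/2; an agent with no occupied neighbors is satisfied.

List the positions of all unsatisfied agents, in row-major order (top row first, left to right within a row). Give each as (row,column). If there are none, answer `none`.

(0,0)R 0/1 not
(0,1)B 0/1 not
(0,3)R 0/0 satisfied
(1,2)R 0/0 satisfied
(1,4)B 0/0 satisfied
(2,0)B 0/0 satisfied
(3,1)B 1/1 satisfied
(3,2)B 1/1 satisfied
(3,4)B 0/0 satisfied

(0,0), (0,1)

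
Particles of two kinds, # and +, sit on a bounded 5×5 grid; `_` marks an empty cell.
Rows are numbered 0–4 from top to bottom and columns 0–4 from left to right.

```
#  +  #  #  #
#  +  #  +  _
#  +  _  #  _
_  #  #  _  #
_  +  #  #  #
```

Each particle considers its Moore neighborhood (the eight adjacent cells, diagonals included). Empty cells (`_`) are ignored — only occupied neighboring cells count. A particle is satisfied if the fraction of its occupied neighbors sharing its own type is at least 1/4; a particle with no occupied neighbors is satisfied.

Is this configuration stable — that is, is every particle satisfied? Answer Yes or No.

Row 0: (0,0)# 1/3 ✓ · (0,1)+ 1/5 ✗ · (0,2)# 2/5 ✓ · (0,3)# 3/4 ✓ · (0,4)# 1/2 ✓
Row 1: (1,0)# 2/5 ✓ · (1,1)+ 2/7 ✓ · (1,2)# 3/7 ✓ · (1,3)+ 0/5 ✗
Row 2: (2,0)# 2/4 ✓ · (2,1)+ 1/6 ✗ · (2,3)# 3/4 ✓
Row 3: (3,1)# 3/5 ✓ · (3,2)# 4/6 ✓ · (3,4)# 3/3 ✓
Row 4: (4,1)+ 0/3 ✗ · (4,2)# 3/4 ✓ · (4,3)# 4/4 ✓ · (4,4)# 2/2 ✓
For instance (0,1) has only 1/5 same-type neighbors, below 1/4.

No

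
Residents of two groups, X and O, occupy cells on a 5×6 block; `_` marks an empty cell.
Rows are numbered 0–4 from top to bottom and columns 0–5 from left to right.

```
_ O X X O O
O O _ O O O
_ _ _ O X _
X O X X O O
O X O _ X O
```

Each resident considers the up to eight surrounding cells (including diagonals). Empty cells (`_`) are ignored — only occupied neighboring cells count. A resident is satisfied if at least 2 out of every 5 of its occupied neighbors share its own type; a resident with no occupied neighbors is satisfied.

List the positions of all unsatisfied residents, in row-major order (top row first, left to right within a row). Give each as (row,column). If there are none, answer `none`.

(0,1)O 2/3 satisfied
(0,2)X 1/4 not
(0,3)X 1/4 not
(0,4)O 4/5 satisfied
(0,5)O 3/3 satisfied
(1,0)O 2/2 satisfied
(1,1)O 2/3 satisfied
(1,3)O 3/6 satisfied
(1,4)O 5/7 satisfied
(1,5)O 3/4 satisfied
(2,3)O 3/6 satisfied
(2,4)X 1/7 not
(3,0)X 1/3 not
(3,1)O 2/5 satisfied
(3,2)X 2/5 satisfied
(3,3)X 3/6 satisfied
(3,4)O 3/6 satisfied
(3,5)O 2/4 satisfied
(4,0)O 1/3 not
(4,1)X 2/5 satisfied
(4,2)O 1/4 not
(4,4)X 1/4 not
(4,5)O 2/3 satisfied

(0,2), (0,3), (2,4), (3,0), (4,0), (4,2), (4,4)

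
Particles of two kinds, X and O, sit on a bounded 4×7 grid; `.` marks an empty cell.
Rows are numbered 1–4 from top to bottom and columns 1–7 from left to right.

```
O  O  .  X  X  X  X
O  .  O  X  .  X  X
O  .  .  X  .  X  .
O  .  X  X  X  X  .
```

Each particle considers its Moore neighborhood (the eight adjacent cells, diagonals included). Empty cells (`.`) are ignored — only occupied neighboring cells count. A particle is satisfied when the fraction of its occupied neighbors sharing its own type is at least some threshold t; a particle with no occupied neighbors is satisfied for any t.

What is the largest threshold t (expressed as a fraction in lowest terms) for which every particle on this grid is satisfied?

1/4

Row 1: (1,1)O 2/2 · (1,2)O 3/3 · (1,4)X 2/3 · (1,5)X 4/4 · (1,6)X 4/4 · (1,7)X 3/3
Row 2: (2,1)O 3/3 · (2,3)O 1/4 · (2,4)X 3/4 · (2,6)X 5/5 · (2,7)X 4/4
Row 3: (3,1)O 2/2 · (3,4)X 4/5 · (3,6)X 4/4
Row 4: (4,1)O 1/1 · (4,3)X 2/2 · (4,4)X 3/3 · (4,5)X 4/4 · (4,6)X 2/2
The smallest same-type fraction is 1/4 at (2,3), which reduces to 1/4. Any threshold above that leaves this particle unsatisfied.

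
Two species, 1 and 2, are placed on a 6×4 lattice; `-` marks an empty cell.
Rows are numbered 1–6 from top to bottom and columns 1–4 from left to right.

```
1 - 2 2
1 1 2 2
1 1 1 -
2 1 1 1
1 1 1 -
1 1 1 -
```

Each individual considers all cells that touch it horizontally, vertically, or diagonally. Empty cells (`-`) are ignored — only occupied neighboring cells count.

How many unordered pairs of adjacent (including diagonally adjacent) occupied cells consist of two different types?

10

Scan each occupied cell's neighbors to the right and below (and the two forward diagonals) so each pair is counted once.
From row 1: 1 unlike of 8 pairs (running 1/8).
From row 2: 4 unlike of 11 pairs (running 5/19).
From row 3: 2 unlike of 10 pairs (running 7/29).
From row 4: 3 unlike of 11 pairs (running 10/40).
From row 5: 0 unlike of 9 pairs (running 10/49).
From row 6: 0 unlike of 2 pairs (running 10/51).
Total adjacent occupied pairs: 51; unlike-type pairs: 10.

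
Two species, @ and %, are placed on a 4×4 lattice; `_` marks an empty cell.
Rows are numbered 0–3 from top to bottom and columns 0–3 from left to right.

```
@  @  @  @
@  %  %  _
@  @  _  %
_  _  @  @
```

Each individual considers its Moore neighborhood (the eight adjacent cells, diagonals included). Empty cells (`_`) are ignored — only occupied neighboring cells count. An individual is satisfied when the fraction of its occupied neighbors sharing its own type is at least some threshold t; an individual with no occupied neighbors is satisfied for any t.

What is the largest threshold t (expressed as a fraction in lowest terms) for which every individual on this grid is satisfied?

Row 0: (0,0)@ 2/3 · (0,1)@ 3/5 · (0,2)@ 2/4 · (0,3)@ 1/2
Row 1: (1,0)@ 4/5 · (1,1)% 1/7 · (1,2)% 2/6
Row 2: (2,0)@ 2/3 · (2,1)@ 3/5 · (2,3)% 1/3
Row 3: (3,2)@ 2/3 · (3,3)@ 1/2
The smallest same-type fraction is 1/7 at (1,1), which reduces to 1/7. Any threshold above that leaves this individual unsatisfied.

1/7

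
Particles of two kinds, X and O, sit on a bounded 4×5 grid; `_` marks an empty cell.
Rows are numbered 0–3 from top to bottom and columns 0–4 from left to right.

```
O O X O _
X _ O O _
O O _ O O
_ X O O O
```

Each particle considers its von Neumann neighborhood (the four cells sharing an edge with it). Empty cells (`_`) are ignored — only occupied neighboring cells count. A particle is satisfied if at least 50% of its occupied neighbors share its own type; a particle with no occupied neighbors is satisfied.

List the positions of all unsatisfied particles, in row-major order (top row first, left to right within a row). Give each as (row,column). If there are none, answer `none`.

Row 0: (0,0)O 1/2 ok · (0,1)O 1/2 ok · (0,2)X 0/3 unhappy · (0,3)O 1/2 ok
Row 1: (1,0)X 0/2 unhappy · (1,2)O 1/2 ok · (1,3)O 3/3 ok
Row 2: (2,0)O 1/2 ok · (2,1)O 1/2 ok · (2,3)O 3/3 ok · (2,4)O 2/2 ok
Row 3: (3,1)X 0/2 unhappy · (3,2)O 1/2 ok · (3,3)O 3/3 ok · (3,4)O 2/2 ok

(0,2), (1,0), (3,1)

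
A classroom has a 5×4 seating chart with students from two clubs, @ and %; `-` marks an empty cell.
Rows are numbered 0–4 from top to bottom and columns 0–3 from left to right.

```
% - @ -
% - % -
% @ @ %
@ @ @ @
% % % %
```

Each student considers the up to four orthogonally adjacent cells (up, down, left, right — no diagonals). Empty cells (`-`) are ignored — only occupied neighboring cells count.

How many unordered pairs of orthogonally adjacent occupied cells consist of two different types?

10

Scan each occupied cell's neighbors to the right and below so each pair is counted once.
Row 0: %(0,0)–%(1,0)= @(0,2)–%(1,2)≠  → 1/2 unlike.
Row 1: %(1,0)–%(2,0)= %(1,2)–@(2,2)≠  → 1/2 unlike.
Row 2: %(2,0)–@(2,1)≠ %(2,0)–@(3,0)≠ @(2,1)–@(2,2)= @(2,1)–@(3,1)= @(2,2)–%(2,3)≠ @(2,2)–@(3,2)= %(2,3)–@(3,3)≠  → 4/7 unlike.
Row 3: @(3,0)–@(3,1)= @(3,0)–%(4,0)≠ @(3,1)–@(3,2)= @(3,1)–%(4,1)≠ @(3,2)–@(3,3)= @(3,2)–%(4,2)≠ @(3,3)–%(4,3)≠  → 4/7 unlike.
Row 4: %(4,0)–%(4,1)= %(4,1)–%(4,2)= %(4,2)–%(4,3)=  → 0/3 unlike.
Total adjacent occupied pairs: 21; unlike-type pairs: 10.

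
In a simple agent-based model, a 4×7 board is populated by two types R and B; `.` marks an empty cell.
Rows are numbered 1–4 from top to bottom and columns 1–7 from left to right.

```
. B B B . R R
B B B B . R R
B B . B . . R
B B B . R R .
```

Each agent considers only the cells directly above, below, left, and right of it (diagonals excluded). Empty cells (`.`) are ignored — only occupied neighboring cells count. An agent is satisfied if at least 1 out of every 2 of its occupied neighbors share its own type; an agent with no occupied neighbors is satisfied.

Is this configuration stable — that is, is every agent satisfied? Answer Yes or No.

Yes

Row 1: (1,2)B 2/2 satisfied · (1,3)B 3/3 satisfied · (1,4)B 2/2 satisfied · (1,6)R 2/2 satisfied · (1,7)R 2/2 satisfied
Row 2: (2,1)B 2/2 satisfied · (2,2)B 4/4 satisfied · (2,3)B 3/3 satisfied · (2,4)B 3/3 satisfied · (2,6)R 2/2 satisfied · (2,7)R 3/3 satisfied
Row 3: (3,1)B 3/3 satisfied · (3,2)B 3/3 satisfied · (3,4)B 1/1 satisfied · (3,7)R 1/1 satisfied
Row 4: (4,1)B 2/2 satisfied · (4,2)B 3/3 satisfied · (4,3)B 1/1 satisfied · (4,5)R 1/1 satisfied · (4,6)R 1/1 satisfied
All meet the threshold, so the configuration is stable.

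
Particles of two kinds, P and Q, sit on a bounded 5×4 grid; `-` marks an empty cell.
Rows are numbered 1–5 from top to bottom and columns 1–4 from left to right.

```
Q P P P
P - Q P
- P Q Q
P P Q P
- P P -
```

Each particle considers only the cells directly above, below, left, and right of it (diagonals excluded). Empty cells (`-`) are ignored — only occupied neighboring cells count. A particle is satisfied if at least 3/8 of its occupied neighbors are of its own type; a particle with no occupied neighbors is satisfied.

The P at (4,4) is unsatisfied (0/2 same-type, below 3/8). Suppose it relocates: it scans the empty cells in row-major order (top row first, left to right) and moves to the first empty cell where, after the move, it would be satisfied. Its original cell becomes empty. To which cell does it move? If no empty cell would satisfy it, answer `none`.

Vacating (4,4). Empty cells in order:
  (2,2): 3/4 same-type → satisfied — stop here.

(2,2)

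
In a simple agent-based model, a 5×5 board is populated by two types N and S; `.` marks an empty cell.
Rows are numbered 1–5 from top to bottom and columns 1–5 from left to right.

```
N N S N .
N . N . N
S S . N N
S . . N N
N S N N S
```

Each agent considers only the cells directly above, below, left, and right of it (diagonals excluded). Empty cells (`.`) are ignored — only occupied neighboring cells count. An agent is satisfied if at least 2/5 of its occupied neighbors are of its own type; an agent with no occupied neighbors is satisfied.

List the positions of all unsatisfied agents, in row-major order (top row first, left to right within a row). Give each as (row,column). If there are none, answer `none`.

(1,1)N 2/2 ok
(1,2)N 1/2 ok
(1,3)S 0/3 unhappy
(1,4)N 0/1 unhappy
(2,1)N 1/2 ok
(2,3)N 0/1 unhappy
(2,5)N 1/1 ok
(3,1)S 2/3 ok
(3,2)S 1/1 ok
(3,4)N 2/2 ok
(3,5)N 3/3 ok
(4,1)S 1/2 ok
(4,4)N 3/3 ok
(4,5)N 2/3 ok
(5,1)N 0/2 unhappy
(5,2)S 0/2 unhappy
(5,3)N 1/2 ok
(5,4)N 2/3 ok
(5,5)S 0/2 unhappy

(1,3), (1,4), (2,3), (5,1), (5,2), (5,5)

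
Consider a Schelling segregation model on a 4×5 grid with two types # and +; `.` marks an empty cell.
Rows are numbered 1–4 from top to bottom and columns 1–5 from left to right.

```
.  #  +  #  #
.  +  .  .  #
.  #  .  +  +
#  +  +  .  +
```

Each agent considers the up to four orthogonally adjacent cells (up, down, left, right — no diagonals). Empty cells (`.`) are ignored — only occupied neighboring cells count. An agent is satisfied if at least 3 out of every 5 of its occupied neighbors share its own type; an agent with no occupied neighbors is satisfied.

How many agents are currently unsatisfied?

8

Row 1: (1,2)# 0/2 not · (1,3)+ 0/2 not · (1,4)# 1/2 not · (1,5)# 2/2 satisfied
Row 2: (2,2)+ 0/2 not · (2,5)# 1/2 not
Row 3: (3,2)# 0/2 not · (3,4)+ 1/1 satisfied · (3,5)+ 2/3 satisfied
Row 4: (4,1)# 0/1 not · (4,2)+ 1/3 not · (4,3)+ 1/1 satisfied · (4,5)+ 1/1 satisfied
Unsatisfied: (1,2), (1,3), (1,4), (2,2), (2,5), (3,2), (4,1), (4,2) — 8 in total.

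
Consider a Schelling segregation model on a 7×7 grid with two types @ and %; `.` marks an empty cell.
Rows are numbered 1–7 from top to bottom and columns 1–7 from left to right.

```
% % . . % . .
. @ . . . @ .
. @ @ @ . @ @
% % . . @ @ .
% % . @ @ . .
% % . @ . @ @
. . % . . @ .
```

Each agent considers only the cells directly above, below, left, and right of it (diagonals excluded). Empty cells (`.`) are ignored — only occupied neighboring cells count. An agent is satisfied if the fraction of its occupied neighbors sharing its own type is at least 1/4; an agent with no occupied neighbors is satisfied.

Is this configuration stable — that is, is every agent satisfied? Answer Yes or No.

Row 1: (1,1)% 1/1 ✓ · (1,2)% 1/2 ✓ · (1,5)% 0/0 ✓
Row 2: (2,2)@ 1/2 ✓ · (2,6)@ 1/1 ✓
Row 3: (3,2)@ 2/3 ✓ · (3,3)@ 2/2 ✓ · (3,4)@ 1/1 ✓ · (3,6)@ 3/3 ✓ · (3,7)@ 1/1 ✓
Row 4: (4,1)% 2/2 ✓ · (4,2)% 2/3 ✓ · (4,5)@ 2/2 ✓ · (4,6)@ 2/2 ✓
Row 5: (5,1)% 3/3 ✓ · (5,2)% 3/3 ✓ · (5,4)@ 2/2 ✓ · (5,5)@ 2/2 ✓
Row 6: (6,1)% 2/2 ✓ · (6,2)% 2/2 ✓ · (6,4)@ 1/1 ✓ · (6,6)@ 2/2 ✓ · (6,7)@ 1/1 ✓
Row 7: (7,3)% 0/0 ✓ · (7,6)@ 1/1 ✓
All meet the threshold, so the configuration is stable.

Yes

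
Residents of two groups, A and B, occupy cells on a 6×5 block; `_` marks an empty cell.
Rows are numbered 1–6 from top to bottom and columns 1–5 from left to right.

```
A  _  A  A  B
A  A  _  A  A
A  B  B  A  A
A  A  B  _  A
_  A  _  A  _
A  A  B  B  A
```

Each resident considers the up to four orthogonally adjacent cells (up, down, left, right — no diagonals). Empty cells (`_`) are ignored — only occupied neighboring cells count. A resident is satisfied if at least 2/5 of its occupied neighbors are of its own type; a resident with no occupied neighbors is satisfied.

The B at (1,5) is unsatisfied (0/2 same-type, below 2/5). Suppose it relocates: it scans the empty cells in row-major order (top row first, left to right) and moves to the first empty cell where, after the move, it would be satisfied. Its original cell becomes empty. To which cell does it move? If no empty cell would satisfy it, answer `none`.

Vacating (1,5). Empty cells in order:
  (1,2): 0/3 same-type → still unsatisfied.
  (2,3): 1/4 same-type → still unsatisfied.
  (4,4): 1/4 same-type → still unsatisfied.
  (5,1): 0/3 same-type → still unsatisfied.
  (5,3): 2/4 same-type → satisfied — stop here.

(5,3)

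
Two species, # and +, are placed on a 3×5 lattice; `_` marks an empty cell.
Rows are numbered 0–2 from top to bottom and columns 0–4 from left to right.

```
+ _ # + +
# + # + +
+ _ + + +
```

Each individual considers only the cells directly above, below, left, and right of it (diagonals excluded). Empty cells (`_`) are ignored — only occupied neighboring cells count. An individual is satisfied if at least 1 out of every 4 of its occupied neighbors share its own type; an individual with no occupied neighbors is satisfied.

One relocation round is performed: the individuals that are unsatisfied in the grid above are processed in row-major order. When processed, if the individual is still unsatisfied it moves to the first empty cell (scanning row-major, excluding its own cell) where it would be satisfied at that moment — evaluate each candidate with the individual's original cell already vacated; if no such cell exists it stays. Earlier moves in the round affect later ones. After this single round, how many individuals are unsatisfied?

Initially unsatisfied (in order): (0,0), (1,0), (1,1), (2,0).
  (0,0) → (0,1).
  (1,0): no empty cell satisfies it; stays.
  (1,1): now satisfied by earlier moves; stays.
  (2,0) → (0,0).
Resulting grid:
+ + # + +
# + # + +
_ _ + + +
Unsatisfied now: (1,0).

1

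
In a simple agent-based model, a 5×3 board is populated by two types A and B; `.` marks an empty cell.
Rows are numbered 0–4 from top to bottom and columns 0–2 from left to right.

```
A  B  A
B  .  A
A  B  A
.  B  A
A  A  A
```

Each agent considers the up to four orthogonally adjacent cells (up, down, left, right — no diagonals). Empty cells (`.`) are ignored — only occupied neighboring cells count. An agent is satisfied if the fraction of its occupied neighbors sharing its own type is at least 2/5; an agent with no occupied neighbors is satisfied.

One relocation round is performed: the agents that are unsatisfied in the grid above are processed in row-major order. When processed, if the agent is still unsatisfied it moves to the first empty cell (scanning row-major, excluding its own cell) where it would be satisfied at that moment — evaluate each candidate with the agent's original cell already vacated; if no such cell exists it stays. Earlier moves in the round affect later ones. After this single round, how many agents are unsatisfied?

1

Initially unsatisfied (in order): (0,0), (0,1), (1,0), (2,0), (2,1), (3,1).
  (0,0) → (3,0).
  (0,1) → (0,0).
  (1,0): now satisfied by earlier moves; stays.
  (2,0) → (0,1).
  (2,1): now satisfied by earlier moves; stays.
  (3,1) → (1,1).
Resulting grid:
B A A
B B A
. B A
A . A
A A A
Unsatisfied now: (0,1).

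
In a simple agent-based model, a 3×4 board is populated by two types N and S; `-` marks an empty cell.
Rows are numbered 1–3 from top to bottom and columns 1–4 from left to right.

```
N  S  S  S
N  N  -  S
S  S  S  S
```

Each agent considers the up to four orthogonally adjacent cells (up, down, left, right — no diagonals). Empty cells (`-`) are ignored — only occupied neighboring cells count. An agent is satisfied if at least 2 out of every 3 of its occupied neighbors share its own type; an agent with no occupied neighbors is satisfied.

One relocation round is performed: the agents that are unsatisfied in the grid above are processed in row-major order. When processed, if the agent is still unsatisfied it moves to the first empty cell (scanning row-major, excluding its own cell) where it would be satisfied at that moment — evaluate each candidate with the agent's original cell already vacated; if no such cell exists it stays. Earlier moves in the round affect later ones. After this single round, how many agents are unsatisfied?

Initially unsatisfied (in order): (1,1), (1,2), (2,2), (3,1).
  (1,1): no empty cell satisfies it; stays.
  (1,2) → (2,3).
  (2,2): no empty cell satisfies it; stays.
  (3,1): no empty cell satisfies it; stays.
Resulting grid:
N - S S
N N S S
S S S S
Unsatisfied now: (2,2), (3,1).

2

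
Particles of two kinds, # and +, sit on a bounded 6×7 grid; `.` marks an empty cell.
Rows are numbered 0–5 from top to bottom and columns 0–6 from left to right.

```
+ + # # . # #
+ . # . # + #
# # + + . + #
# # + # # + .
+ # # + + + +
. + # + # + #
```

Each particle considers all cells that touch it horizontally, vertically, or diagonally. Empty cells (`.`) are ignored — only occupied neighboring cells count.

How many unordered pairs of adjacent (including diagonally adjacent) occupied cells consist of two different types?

51

Scan each occupied cell's neighbors to the right and below (and the two forward diagonals) so each pair is counted once.
Row 0: +(0,0)–+(0,1)= +(0,0)–+(1,0)= +(0,1)–#(0,2)≠ +(0,1)–#(1,2)≠ +(0,1)–+(1,0)= #(0,2)–#(0,3)= #(0,2)–#(1,2)= #(0,3)–#(1,4)= #(0,3)–#(1,2)= #(0,5)–#(0,6)= #(0,5)–+(1,5)≠ #(0,5)–#(1,6)= #(0,5)–#(1,4)= #(0,6)–#(1,6)= #(0,6)–+(1,5)≠  → 4/15 unlike.
Row 1: +(1,0)–#(2,0)≠ +(1,0)–#(2,1)≠ #(1,2)–+(2,2)≠ #(1,2)–+(2,3)≠ #(1,2)–#(2,1)= #(1,4)–+(1,5)≠ #(1,4)–+(2,5)≠ #(1,4)–+(2,3)≠ +(1,5)–#(1,6)≠ +(1,5)–+(2,5)= +(1,5)–#(2,6)≠ #(1,6)–#(2,6)= #(1,6)–+(2,5)≠  → 10/13 unlike.
Row 2: #(2,0)–#(2,1)= #(2,0)–#(3,0)= #(2,0)–#(3,1)= #(2,1)–+(2,2)≠ #(2,1)–#(3,1)= #(2,1)–+(3,2)≠ #(2,1)–#(3,0)= +(2,2)–+(2,3)= +(2,2)–+(3,2)= +(2,2)–#(3,3)≠ +(2,2)–#(3,1)≠ +(2,3)–#(3,3)≠ +(2,3)–#(3,4)≠ +(2,3)–+(3,2)= +(2,5)–#(2,6)≠ +(2,5)–+(3,5)= +(2,5)–#(3,4)≠ #(2,6)–+(3,5)≠  → 9/18 unlike.
Row 3: #(3,0)–#(3,1)= #(3,0)–+(4,0)≠ #(3,0)–#(4,1)= #(3,1)–+(3,2)≠ #(3,1)–#(4,1)= #(3,1)–#(4,2)= #(3,1)–+(4,0)≠ +(3,2)–#(3,3)≠ +(3,2)–#(4,2)≠ +(3,2)–+(4,3)= +(3,2)–#(4,1)≠ #(3,3)–#(3,4)= #(3,3)–+(4,3)≠ #(3,3)–+(4,4)≠ #(3,3)–#(4,2)= #(3,4)–+(3,5)≠ #(3,4)–+(4,4)≠ #(3,4)–+(4,5)≠ #(3,4)–+(4,3)≠ +(3,5)–+(4,5)= +(3,5)–+(4,6)= +(3,5)–+(4,4)=  → 12/22 unlike.
Row 4: +(4,0)–#(4,1)≠ +(4,0)–+(5,1)= #(4,1)–#(4,2)= #(4,1)–+(5,1)≠ #(4,1)–#(5,2)= #(4,2)–+(4,3)≠ #(4,2)–#(5,2)= #(4,2)–+(5,3)≠ #(4,2)–+(5,1)≠ +(4,3)–+(4,4)= +(4,3)–+(5,3)= +(4,3)–#(5,4)≠ +(4,3)–#(5,2)≠ +(4,4)–+(4,5)= +(4,4)–#(5,4)≠ +(4,4)–+(5,5)= +(4,4)–+(5,3)= +(4,5)–+(4,6)= +(4,5)–+(5,5)= +(4,5)–#(5,6)≠ +(4,5)–#(5,4)≠ +(4,6)–#(5,6)≠ +(4,6)–+(5,5)=  → 11/23 unlike.
Row 5: +(5,1)–#(5,2)≠ #(5,2)–+(5,3)≠ +(5,3)–#(5,4)≠ #(5,4)–+(5,5)≠ +(5,5)–#(5,6)≠  → 5/5 unlike.
Total adjacent occupied pairs: 96; unlike-type pairs: 51.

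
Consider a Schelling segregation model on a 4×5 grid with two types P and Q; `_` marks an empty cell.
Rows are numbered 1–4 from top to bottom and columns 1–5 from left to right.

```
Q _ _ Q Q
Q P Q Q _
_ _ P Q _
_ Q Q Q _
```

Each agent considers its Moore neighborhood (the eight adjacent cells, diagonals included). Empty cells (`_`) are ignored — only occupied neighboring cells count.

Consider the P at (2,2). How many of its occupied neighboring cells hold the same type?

Occupied neighbors of (2,2): (1,1)=Q, (2,1)=Q, (2,3)=Q, (3,3)=P.
Same type (P): 1 of 4.

1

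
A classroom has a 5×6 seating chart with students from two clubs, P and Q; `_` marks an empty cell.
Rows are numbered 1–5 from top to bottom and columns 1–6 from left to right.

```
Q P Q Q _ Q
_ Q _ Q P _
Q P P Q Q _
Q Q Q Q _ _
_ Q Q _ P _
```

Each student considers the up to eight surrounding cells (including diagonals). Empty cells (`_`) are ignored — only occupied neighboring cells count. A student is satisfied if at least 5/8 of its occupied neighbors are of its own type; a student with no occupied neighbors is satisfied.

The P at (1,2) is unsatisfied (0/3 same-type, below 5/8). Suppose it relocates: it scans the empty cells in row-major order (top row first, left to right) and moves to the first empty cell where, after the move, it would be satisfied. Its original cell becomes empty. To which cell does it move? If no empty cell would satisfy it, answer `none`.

Vacating (1,2). Empty cells in order:
  (1,5): 1/4 same-type → still unsatisfied.
  (2,1): 1/4 same-type → still unsatisfied.
  (2,3): 2/7 same-type → still unsatisfied.
  (2,6): 1/3 same-type → still unsatisfied.
  (3,6): 1/2 same-type → still unsatisfied.
  (4,5): 1/4 same-type → still unsatisfied.
  (4,6): 1/2 same-type → still unsatisfied.
  (5,1): 0/3 same-type → still unsatisfied.
  (5,4): 1/4 same-type → still unsatisfied.
  (5,6): 1/1 same-type → satisfied — stop here.

(5,6)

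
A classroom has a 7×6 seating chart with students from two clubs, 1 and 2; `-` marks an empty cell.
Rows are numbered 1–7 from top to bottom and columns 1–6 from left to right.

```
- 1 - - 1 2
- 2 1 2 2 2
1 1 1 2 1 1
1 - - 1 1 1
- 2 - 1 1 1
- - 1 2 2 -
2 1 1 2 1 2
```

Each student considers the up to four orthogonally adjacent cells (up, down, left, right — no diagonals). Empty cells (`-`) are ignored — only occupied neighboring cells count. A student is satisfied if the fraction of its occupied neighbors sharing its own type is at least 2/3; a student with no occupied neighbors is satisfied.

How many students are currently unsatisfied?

(1,2)1 0/1 not
(1,5)1 0/2 not
(1,6)2 1/2 not
(2,2)2 0/3 not
(2,3)1 1/3 not
(2,4)2 2/3 satisfied
(2,5)2 2/4 not
(2,6)2 2/3 satisfied
(3,1)1 2/2 satisfied
(3,2)1 2/3 satisfied
(3,3)1 2/3 satisfied
(3,4)2 1/4 not
(3,5)1 2/4 not
(3,6)1 2/3 satisfied
(4,1)1 1/1 satisfied
(4,4)1 2/3 satisfied
(4,5)1 4/4 satisfied
(4,6)1 3/3 satisfied
(5,2)2 0/0 satisfied
(5,4)1 2/3 satisfied
(5,5)1 3/4 satisfied
(5,6)1 2/2 satisfied
(6,3)1 1/2 not
(6,4)2 2/4 not
(6,5)2 1/3 not
(7,1)2 0/1 not
(7,2)1 1/2 not
(7,3)1 2/3 satisfied
(7,4)2 1/3 not
(7,5)1 0/3 not
(7,6)2 0/1 not
Unsatisfied: (1,2), (1,5), (1,6), (2,2), (2,3), (2,5), (3,4), (3,5), (6,3), (6,4), (6,5), (7,1), (7,2), (7,4), (7,5), (7,6) — 16 in total.

16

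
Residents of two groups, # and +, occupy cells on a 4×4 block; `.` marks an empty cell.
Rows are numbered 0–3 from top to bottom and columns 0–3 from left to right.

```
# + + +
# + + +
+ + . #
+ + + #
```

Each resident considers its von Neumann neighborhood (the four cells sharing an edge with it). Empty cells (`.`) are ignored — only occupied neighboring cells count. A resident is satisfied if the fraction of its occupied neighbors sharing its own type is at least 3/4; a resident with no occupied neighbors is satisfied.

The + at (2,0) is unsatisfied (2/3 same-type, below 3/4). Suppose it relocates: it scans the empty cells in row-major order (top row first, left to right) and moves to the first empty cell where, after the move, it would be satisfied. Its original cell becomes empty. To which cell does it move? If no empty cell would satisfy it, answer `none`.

Vacating (2,0). Empty cells in order:
  (2,2): 3/4 same-type → satisfied — stop here.

(2,2)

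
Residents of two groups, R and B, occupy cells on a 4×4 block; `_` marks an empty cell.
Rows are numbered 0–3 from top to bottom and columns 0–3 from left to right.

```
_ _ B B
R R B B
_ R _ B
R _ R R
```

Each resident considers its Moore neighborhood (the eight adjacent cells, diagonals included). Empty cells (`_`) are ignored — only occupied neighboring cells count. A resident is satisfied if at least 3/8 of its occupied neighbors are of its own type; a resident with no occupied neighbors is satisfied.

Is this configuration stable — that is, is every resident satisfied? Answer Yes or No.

Row 0: (0,2)B 3/4 satisfied · (0,3)B 3/3 satisfied
Row 1: (1,0)R 2/2 satisfied · (1,1)R 2/4 satisfied · (1,2)B 4/6 satisfied · (1,3)B 4/4 satisfied
Row 2: (2,1)R 4/5 satisfied · (2,3)B 2/4 satisfied
Row 3: (3,0)R 1/1 satisfied · (3,2)R 2/3 satisfied · (3,3)R 1/2 satisfied
All meet the threshold, so the configuration is stable.

Yes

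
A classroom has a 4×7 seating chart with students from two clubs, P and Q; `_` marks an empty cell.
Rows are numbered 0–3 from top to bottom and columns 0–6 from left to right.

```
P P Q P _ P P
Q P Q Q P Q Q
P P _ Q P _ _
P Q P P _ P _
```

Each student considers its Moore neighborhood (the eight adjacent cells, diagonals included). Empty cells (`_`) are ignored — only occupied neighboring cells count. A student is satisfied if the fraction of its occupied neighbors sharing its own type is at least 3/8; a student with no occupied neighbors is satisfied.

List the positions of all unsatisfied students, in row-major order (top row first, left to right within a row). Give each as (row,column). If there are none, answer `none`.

(0,3), (0,6), (1,0), (1,5), (1,6), (2,3), (3,1)

(0,0)P 2/3 satisfied
(0,1)P 2/5 satisfied
(0,2)Q 2/5 satisfied
(0,3)P 1/4 not
(0,5)P 2/4 satisfied
(0,6)P 1/3 not
(1,0)Q 0/5 not
(1,1)P 4/7 satisfied
(1,2)Q 3/7 satisfied
(1,3)Q 3/6 satisfied
(1,4)P 3/6 satisfied
(1,5)Q 1/5 not
(1,6)Q 1/3 not
(2,0)P 3/5 satisfied
(2,1)P 4/7 satisfied
(2,3)Q 2/6 not
(2,4)P 3/6 satisfied
(3,0)P 2/3 satisfied
(3,1)Q 0/4 not
(3,2)P 2/4 satisfied
(3,3)P 2/3 satisfied
(3,5)P 1/1 satisfied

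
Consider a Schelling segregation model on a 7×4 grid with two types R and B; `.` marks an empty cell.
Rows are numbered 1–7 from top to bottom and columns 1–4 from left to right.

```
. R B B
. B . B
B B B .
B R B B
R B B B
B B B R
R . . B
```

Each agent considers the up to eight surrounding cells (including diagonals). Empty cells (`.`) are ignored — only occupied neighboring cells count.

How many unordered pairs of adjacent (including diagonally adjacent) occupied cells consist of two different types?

19

Scan each occupied cell's neighbors to the right and below (and the two forward diagonals) so each pair is counted once.
Row 1: R(1,2)–B(1,3)≠ R(1,2)–B(2,2)≠ B(1,3)–B(1,4)= B(1,3)–B(2,4)= B(1,3)–B(2,2)= B(1,4)–B(2,4)=  → 2/6 unlike.
Row 2: B(2,2)–B(3,2)= B(2,2)–B(3,3)= B(2,2)–B(3,1)= B(2,4)–B(3,3)=  → 0/4 unlike.
Row 3: B(3,1)–B(3,2)= B(3,1)–B(4,1)= B(3,1)–R(4,2)≠ B(3,2)–B(3,3)= B(3,2)–R(4,2)≠ B(3,2)–B(4,3)= B(3,2)–B(4,1)= B(3,3)–B(4,3)= B(3,3)–B(4,4)= B(3,3)–R(4,2)≠  → 3/10 unlike.
Row 4: B(4,1)–R(4,2)≠ B(4,1)–R(5,1)≠ B(4,1)–B(5,2)= R(4,2)–B(4,3)≠ R(4,2)–B(5,2)≠ R(4,2)–B(5,3)≠ R(4,2)–R(5,1)= B(4,3)–B(4,4)= B(4,3)–B(5,3)= B(4,3)–B(5,4)= B(4,3)–B(5,2)= B(4,4)–B(5,4)= B(4,4)–B(5,3)=  → 5/13 unlike.
Row 5: R(5,1)–B(5,2)≠ R(5,1)–B(6,1)≠ R(5,1)–B(6,2)≠ B(5,2)–B(5,3)= B(5,2)–B(6,2)= B(5,2)–B(6,3)= B(5,2)–B(6,1)= B(5,3)–B(5,4)= B(5,3)–B(6,3)= B(5,3)–R(6,4)≠ B(5,3)–B(6,2)= B(5,4)–R(6,4)≠ B(5,4)–B(6,3)=  → 5/13 unlike.
Row 6: B(6,1)–B(6,2)= B(6,1)–R(7,1)≠ B(6,2)–B(6,3)= B(6,2)–R(7,1)≠ B(6,3)–R(6,4)≠ B(6,3)–B(7,4)= R(6,4)–B(7,4)≠  → 4/7 unlike.
Total adjacent occupied pairs: 53; unlike-type pairs: 19.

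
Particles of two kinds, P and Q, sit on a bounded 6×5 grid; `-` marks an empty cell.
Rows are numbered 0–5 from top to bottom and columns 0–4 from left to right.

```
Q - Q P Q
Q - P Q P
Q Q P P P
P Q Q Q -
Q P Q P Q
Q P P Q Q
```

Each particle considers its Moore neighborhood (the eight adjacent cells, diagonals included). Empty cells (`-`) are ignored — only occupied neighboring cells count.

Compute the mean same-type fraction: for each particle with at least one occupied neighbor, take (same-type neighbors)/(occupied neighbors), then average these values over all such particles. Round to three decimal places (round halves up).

0.504

(0,0)Q 1/1
(0,2)Q 1/3
(0,3)P 2/5
(0,4)Q 1/3
(1,0)Q 3/3
(1,2)P 3/6
(1,3)Q 2/8
(1,4)P 3/5
(2,0)Q 3/4
(2,1)Q 4/7
(2,2)P 2/7
(2,3)P 4/7
(2,4)P 2/4
(3,0)P 1/5
(3,1)Q 5/8
(3,2)Q 4/8
(3,3)Q 3/7
(4,0)Q 2/5
(4,1)P 3/8
(4,2)Q 4/8
(4,3)P 1/7
(4,4)Q 3/4
(5,0)Q 1/3
(5,1)P 2/5
(5,2)P 3/5
(5,3)Q 3/5
(5,4)Q 2/3
Sum over 27 particles: 1/1 + 1/3 + 2/5 + 1/3 + 3/3 + 3/6 + 2/8 + 3/5 + 3/4 + 4/7 + 2/7 + 4/7 + 2/4 + 1/5 + 5/8 + 4/8 + 3/7 + 2/5 + 3/8 + 4/8 + 1/7 + 3/4 + 1/3 + 2/5 + 3/5 + 3/5 + 2/3 = 817/60; mean = 817/60 ÷ 27 = 817/1620 = 0.504320… → 0.504.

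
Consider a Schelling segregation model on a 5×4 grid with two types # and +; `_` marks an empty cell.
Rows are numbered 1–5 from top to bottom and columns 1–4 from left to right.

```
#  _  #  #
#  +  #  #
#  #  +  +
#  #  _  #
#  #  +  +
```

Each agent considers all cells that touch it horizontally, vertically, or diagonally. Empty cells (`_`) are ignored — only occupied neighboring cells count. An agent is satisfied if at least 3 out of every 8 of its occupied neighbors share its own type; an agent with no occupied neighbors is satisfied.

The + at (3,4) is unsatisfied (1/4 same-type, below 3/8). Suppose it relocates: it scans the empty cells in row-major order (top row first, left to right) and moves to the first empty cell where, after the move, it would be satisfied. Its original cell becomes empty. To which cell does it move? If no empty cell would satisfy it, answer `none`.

Vacating (3,4). Empty cells in order:
  (1,2): 1/5 same-type → still unsatisfied.
  (4,3): 3/7 same-type → satisfied — stop here.

(4,3)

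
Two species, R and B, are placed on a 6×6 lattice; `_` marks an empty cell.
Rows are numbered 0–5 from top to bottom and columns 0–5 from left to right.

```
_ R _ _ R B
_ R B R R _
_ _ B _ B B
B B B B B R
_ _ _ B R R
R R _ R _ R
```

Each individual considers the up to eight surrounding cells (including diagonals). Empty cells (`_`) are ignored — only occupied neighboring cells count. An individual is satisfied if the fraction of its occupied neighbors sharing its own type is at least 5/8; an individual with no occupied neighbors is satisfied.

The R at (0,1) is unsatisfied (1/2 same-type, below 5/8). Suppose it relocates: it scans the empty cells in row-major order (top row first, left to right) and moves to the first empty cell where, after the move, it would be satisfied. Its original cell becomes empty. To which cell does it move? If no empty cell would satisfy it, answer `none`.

Vacating (0,1). Empty cells in order:
  (0,0): 1/1 same-type → satisfied — stop here.

(0,0)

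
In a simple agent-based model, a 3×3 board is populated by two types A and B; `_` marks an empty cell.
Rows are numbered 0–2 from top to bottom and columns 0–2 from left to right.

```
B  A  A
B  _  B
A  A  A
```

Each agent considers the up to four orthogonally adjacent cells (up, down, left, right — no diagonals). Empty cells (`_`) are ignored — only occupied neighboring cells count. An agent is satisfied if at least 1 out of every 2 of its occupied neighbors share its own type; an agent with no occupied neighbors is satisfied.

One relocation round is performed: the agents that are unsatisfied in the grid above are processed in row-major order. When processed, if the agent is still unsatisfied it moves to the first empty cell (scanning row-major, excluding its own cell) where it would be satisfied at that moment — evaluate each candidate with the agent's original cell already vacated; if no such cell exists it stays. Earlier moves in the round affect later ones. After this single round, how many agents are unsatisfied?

Initially unsatisfied (in order): (1,2).
  (1,2): no empty cell satisfies it; stays.
Resulting grid:
B A A
B _ B
A A A
Unsatisfied now: (1,2).

1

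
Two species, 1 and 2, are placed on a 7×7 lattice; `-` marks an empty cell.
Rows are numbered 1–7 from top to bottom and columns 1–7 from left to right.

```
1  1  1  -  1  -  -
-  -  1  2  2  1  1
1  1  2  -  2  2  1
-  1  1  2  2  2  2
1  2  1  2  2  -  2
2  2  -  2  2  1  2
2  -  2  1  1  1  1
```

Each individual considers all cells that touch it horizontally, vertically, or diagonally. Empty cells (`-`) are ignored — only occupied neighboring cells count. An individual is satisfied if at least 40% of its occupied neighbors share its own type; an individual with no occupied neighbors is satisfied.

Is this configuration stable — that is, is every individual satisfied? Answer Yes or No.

(1,1)1 1/1 ✓
(1,2)1 3/3 ✓
(1,3)1 2/3 ✓
(1,5)1 1/3 ✗
(2,3)1 3/5 ✓
(2,4)2 3/6 ✓
(2,5)2 3/5 ✓
(2,6)1 3/6 ✓
(2,7)1 2/3 ✓
(3,1)1 2/2 ✓
(3,2)1 4/5 ✓
(3,3)2 2/6 ✗
(3,5)2 6/7 ✓
(3,6)2 5/8 ✓
(3,7)1 2/5 ✓
(4,2)1 5/7 ✓
(4,3)1 3/7 ✓
(4,4)2 5/7 ✓
(4,5)2 6/6 ✓
(4,6)2 6/7 ✓
(4,7)2 3/4 ✓
(5,1)1 1/4 ✗
(5,2)2 2/6 ✗
(5,3)1 2/7 ✗
(5,4)2 5/7 ✓
(5,5)2 6/7 ✓
(5,7)2 3/4 ✓
(6,1)2 3/4 ✓
(6,2)2 4/6 ✓
(6,4)2 4/7 ✓
(6,5)2 3/7 ✓
(6,6)1 3/7 ✓
(6,7)2 1/4 ✗
(7,1)2 2/2 ✓
(7,3)2 2/3 ✓
(7,4)1 1/4 ✗
(7,5)1 3/5 ✓
(7,6)1 3/5 ✓
(7,7)1 2/3 ✓
For instance (1,5) has only 1/3 same-type neighbors, below 2/5.

No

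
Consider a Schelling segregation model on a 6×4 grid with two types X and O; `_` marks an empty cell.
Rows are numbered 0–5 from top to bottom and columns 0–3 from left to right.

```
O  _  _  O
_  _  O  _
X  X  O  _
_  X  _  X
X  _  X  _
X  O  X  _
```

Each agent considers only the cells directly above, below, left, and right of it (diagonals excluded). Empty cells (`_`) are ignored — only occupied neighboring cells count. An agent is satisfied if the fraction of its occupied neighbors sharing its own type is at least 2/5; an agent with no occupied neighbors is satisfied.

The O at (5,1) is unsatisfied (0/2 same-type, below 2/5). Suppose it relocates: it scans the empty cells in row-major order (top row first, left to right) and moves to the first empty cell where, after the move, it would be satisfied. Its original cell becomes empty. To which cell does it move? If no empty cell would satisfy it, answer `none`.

Vacating (5,1). Empty cells in order:
  (0,1): 1/1 same-type → satisfied — stop here.

(0,1)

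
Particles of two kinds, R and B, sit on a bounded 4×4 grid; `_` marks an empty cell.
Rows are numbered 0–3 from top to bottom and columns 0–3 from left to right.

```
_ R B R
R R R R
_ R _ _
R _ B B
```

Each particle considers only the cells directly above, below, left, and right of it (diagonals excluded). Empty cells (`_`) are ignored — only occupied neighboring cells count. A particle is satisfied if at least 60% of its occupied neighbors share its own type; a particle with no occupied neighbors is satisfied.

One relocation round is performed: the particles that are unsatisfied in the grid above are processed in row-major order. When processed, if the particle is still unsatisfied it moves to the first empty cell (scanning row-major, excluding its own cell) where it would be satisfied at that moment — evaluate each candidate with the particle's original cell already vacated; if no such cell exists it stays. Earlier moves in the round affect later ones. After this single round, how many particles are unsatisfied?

1

Initially unsatisfied (in order): (0,1), (0,2), (0,3).
  (0,1) → (0,0).
  (0,2): no empty cell satisfies it; stays.
  (0,3) → (0,1).
Resulting grid:
R R B _
R R R R
_ R _ _
R _ B B
Unsatisfied now: (0,2).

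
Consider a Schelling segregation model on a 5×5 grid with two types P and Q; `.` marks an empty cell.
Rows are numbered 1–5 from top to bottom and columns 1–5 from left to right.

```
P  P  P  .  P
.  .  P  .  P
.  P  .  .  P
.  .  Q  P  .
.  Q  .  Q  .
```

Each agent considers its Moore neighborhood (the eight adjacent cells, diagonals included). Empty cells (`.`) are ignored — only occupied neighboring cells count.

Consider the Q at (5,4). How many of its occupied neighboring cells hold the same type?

Occupied neighbors of (5,4): (4,3)=Q, (4,4)=P.
Same type (Q): 1 of 2.

1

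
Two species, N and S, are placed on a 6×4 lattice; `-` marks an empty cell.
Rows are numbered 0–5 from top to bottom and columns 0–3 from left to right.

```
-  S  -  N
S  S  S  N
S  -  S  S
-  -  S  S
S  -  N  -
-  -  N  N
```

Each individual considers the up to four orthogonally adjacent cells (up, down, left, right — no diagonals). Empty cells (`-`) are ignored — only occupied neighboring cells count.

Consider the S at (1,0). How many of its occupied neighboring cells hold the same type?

2

Occupied neighbors of (1,0): (2,0)=S, (1,1)=S.
Same type (S): 2 of 2.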